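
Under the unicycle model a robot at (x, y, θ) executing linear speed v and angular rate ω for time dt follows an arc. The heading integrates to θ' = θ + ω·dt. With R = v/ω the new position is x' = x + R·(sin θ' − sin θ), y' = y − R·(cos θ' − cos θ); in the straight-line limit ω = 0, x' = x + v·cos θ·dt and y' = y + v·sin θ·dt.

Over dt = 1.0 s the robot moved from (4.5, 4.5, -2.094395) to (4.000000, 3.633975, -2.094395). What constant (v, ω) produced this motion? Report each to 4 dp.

Δθ = -2.094395 − -2.094395 = 0.000000
ω = Δθ/dt = 0.000000/1.0 = 0.0000
ω = 0 → v = (Δx·cos θ + Δy·sin θ)/dt = 1.0000

v = 1.0000, ω = 0.0000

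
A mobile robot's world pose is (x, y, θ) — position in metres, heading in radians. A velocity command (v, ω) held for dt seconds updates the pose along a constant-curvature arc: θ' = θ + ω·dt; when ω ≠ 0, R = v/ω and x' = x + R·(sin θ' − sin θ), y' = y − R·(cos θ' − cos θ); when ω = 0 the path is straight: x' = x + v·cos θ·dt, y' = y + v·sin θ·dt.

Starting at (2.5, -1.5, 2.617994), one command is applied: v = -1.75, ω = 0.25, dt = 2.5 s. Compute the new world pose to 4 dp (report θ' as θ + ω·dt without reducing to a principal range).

θ' = 2.6180 + 0.25·2.5 = 3.2430
R = v/ω = -1.75/0.25 = -7.0000
x' = 2.5 + -7.0000·(sin 3.2430 − sin 2.6180) = 6.7086
y' = -1.5 − -7.0000·(cos 3.2430 − cos 2.6180) = -2.4019

(6.7086, -2.4019, 3.2430)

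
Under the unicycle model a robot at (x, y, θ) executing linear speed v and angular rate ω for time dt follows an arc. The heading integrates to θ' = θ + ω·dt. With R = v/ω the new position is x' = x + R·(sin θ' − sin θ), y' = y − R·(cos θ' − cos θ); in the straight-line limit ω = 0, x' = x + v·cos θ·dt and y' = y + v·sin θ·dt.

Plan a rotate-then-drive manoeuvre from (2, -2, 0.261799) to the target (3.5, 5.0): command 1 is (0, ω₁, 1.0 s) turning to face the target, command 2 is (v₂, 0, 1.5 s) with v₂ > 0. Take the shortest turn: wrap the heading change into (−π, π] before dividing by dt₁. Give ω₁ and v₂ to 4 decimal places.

heading to target = atan2(5−-2, 3.5−2) = 1.3597
Δθ = wrap(1.3597 − 0.2618) = 1.0979; ω₁ = Δθ/dt₁ = 1.0979
distance = √((3.5−2)² + (5−-2)²) = 7.1589; v₂ = distance/dt₂ = 4.7726

ω₁ = 1.0979, v₂ = 4.7726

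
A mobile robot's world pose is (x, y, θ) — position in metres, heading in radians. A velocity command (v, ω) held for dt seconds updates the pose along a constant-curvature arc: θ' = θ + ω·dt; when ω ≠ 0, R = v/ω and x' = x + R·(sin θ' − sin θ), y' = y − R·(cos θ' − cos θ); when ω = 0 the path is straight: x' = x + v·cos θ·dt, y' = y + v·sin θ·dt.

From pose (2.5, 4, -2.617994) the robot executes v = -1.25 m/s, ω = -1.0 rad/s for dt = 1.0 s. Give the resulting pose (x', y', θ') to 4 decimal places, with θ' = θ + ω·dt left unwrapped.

(3.6982, 4.0283, -3.6180)

θ' = -2.6180 + -1.0·1.0 = -3.6180
R = v/ω = -1.25/-1.0 = 1.2500
x' = 2.5 + 1.2500·(sin -3.6180 − sin -2.6180) = 3.6982
y' = 4 − 1.2500·(cos -3.6180 − cos -2.6180) = 4.0283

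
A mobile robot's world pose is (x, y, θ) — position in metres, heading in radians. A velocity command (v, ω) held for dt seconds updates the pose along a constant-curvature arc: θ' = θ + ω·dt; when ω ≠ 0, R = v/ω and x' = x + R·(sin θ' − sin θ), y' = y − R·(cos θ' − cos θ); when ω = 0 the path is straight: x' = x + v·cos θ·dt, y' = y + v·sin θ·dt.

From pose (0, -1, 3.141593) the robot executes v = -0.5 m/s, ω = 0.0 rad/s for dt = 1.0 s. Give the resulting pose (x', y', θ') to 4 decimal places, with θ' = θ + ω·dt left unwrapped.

(0.5000, -1.0000, 3.1416)

θ' = 3.1416 + 0.0·1.0 = 3.1416
ω = 0 → straight: x' = 0 + -0.5·cos(3.1416)·1.0 = 0.5000
y' = -1 + -0.5·sin(3.1416)·1.0 = -1.0000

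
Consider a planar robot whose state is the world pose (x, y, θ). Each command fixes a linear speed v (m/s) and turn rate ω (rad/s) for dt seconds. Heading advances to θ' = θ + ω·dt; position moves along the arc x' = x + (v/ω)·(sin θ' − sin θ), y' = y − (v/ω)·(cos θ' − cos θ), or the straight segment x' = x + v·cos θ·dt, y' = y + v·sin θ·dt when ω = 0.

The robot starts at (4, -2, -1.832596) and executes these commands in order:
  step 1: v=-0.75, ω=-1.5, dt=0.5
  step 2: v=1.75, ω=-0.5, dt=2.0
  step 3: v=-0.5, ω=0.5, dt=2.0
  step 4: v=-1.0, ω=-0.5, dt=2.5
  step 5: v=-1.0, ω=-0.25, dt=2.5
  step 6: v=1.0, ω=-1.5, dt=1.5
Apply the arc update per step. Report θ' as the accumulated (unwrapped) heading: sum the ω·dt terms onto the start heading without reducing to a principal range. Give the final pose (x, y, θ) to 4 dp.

(6.4014, -3.2999, -6.7076)

step 1: θ'=-2.5826 (R=0.5000) → pose (4.2178, -1.7055, -2.5826)
step 2: θ'=-3.5826 (R=-3.5000) → pose (0.8677, -1.9034, -3.5826)
step 3: θ'=-2.5826 (R=-1.0000) → pose (1.8248, -1.8469, -2.5826)
step 4: θ'=-3.8326 (R=2.0000) → pose (4.1601, -2.0012, -3.8326)
step 5: θ'=-4.4576 (R=4.0000) → pose (5.4818, -4.0755, -4.4576)
step 6: θ'=-6.7076 (R=-0.6667) → pose (6.4014, -3.2999, -6.7076)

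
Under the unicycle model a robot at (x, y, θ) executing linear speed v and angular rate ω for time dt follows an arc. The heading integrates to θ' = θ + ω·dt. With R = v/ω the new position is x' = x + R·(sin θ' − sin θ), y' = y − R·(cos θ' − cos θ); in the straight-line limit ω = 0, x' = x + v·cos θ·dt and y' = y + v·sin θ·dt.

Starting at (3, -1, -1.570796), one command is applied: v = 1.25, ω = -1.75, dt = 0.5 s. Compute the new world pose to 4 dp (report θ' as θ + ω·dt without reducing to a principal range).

(2.7436, -1.5482, -2.4458)

θ' = -1.5708 + -1.75·0.5 = -2.4458
R = v/ω = 1.25/-1.75 = -0.7143
x' = 3 + -0.7143·(sin -2.4458 − sin -1.5708) = 2.7436
y' = -1 − -0.7143·(cos -2.4458 − cos -1.5708) = -1.5482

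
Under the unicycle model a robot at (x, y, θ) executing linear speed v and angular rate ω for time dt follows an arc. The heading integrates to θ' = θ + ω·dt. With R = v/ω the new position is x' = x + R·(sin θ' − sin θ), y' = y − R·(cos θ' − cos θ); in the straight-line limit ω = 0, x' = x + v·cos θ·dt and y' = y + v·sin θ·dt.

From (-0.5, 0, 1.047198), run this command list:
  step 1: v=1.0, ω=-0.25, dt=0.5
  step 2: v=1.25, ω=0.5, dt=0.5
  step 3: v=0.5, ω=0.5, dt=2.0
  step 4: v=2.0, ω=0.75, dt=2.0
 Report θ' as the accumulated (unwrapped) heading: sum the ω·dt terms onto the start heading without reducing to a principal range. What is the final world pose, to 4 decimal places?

step 1: θ'=0.9222 (R=-4.0000) → pose (-0.2236, 0.4163, 0.9222)
step 2: θ'=1.1722 (R=2.5000) → pose (0.0881, 0.9561, 1.1722)
step 3: θ'=2.1722 (R=1.0000) → pose (-0.0090, 1.9101, 2.1722)
step 4: θ'=3.6722 (R=2.6667) → pose (-3.5573, 2.7013, 3.6722)

(-3.5573, 2.7013, 3.6722)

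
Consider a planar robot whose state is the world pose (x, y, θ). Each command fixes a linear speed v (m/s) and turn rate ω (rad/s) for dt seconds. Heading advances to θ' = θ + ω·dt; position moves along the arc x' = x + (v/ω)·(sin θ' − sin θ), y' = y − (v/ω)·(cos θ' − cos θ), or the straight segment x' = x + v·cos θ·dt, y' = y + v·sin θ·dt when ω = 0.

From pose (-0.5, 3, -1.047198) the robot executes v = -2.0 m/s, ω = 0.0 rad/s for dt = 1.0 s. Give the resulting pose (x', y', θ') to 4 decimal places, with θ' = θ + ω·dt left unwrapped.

(-1.5000, 4.7321, -1.0472)

θ' = -1.0472 + 0.0·1.0 = -1.0472
ω = 0 → straight: x' = -0.5 + -2.0·cos(-1.0472)·1.0 = -1.5000
y' = 3 + -2.0·sin(-1.0472)·1.0 = 4.7321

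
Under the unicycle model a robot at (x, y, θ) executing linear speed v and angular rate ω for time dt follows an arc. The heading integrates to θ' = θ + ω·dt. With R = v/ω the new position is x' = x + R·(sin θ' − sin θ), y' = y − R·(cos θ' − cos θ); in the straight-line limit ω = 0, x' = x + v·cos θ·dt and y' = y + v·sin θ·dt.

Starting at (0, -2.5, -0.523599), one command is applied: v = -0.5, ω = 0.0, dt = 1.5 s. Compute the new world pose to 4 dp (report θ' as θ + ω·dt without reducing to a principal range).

(-0.6495, -2.1250, -0.5236)

θ' = -0.5236 + 0.0·1.5 = -0.5236
ω = 0 → straight: x' = 0 + -0.5·cos(-0.5236)·1.5 = -0.6495
y' = -2.5 + -0.5·sin(-0.5236)·1.5 = -2.1250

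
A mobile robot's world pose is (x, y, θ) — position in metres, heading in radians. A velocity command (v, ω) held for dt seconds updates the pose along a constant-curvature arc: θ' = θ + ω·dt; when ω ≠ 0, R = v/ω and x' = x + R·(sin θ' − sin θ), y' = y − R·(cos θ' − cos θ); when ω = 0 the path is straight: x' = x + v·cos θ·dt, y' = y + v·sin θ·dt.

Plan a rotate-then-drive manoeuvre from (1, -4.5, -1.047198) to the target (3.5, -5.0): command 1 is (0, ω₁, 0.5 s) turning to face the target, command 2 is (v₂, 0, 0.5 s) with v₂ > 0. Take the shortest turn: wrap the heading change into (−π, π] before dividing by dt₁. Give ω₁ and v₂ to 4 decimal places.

ω₁ = 1.6996, v₂ = 5.0990

heading to target = atan2(-5−-4.5, 3.5−1) = -0.1974
Δθ = wrap(-0.1974 − -1.0472) = 0.8498; ω₁ = Δθ/dt₁ = 1.6996
distance = √((3.5−1)² + (-5−-4.5)²) = 2.5495; v₂ = distance/dt₂ = 5.0990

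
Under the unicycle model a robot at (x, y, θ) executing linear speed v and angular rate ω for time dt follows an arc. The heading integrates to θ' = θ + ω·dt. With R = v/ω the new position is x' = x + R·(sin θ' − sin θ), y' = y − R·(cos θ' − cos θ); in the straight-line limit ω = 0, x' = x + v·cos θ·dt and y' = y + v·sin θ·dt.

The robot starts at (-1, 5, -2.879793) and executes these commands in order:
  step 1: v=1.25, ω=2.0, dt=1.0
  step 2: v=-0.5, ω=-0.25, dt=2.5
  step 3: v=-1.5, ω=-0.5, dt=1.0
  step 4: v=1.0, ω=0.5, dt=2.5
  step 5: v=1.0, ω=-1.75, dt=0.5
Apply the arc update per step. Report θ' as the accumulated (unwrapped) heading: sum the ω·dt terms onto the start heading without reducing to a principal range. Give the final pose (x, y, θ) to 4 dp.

step 1: θ'=-0.8798 (R=0.6250) → pose (-1.3199, 3.9980, -0.8798)
step 2: θ'=-1.5048 (R=2.0000) → pose (-1.7743, 5.1407, -1.5048)
step 3: θ'=-2.0048 (R=3.0000) → pose (-1.5027, 6.6001, -2.0048)
step 4: θ'=-0.7548 (R=2.0000) → pose (-1.0584, 4.3022, -0.7548)
step 5: θ'=-1.6298 (R=-0.5714) → pose (-0.8795, 3.8523, -1.6298)

(-0.8795, 3.8523, -1.6298)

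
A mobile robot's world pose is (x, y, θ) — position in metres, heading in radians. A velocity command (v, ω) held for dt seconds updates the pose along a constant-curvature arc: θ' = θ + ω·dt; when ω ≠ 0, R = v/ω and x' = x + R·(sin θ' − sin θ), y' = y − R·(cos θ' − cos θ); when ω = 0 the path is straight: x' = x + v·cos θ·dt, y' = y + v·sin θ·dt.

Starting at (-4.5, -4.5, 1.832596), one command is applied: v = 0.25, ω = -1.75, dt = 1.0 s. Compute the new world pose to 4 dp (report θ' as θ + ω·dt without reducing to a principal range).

(-4.3738, -4.3207, 0.0826)

θ' = 1.8326 + -1.75·1.0 = 0.0826
R = v/ω = 0.25/-1.75 = -0.1429
x' = -4.5 + -0.1429·(sin 0.0826 − sin 1.8326) = -4.3738
y' = -4.5 − -0.1429·(cos 0.0826 − cos 1.8326) = -4.3207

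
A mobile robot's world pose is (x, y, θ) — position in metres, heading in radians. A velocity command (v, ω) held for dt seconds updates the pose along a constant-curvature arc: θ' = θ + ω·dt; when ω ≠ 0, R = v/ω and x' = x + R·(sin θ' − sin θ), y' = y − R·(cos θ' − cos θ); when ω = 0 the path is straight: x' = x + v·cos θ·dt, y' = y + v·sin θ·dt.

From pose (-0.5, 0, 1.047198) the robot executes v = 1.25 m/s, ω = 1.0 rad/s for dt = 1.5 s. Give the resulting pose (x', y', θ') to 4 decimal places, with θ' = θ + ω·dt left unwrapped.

θ' = 1.0472 + 1.0·1.5 = 2.5472
R = v/ω = 1.25/1.0 = 1.2500
x' = -0.5 + 1.2500·(sin 2.5472 − sin 1.0472) = -0.8825
y' = 0 − 1.2500·(cos 2.5472 − cos 1.0472) = 1.6606

(-0.8825, 1.6606, 2.5472)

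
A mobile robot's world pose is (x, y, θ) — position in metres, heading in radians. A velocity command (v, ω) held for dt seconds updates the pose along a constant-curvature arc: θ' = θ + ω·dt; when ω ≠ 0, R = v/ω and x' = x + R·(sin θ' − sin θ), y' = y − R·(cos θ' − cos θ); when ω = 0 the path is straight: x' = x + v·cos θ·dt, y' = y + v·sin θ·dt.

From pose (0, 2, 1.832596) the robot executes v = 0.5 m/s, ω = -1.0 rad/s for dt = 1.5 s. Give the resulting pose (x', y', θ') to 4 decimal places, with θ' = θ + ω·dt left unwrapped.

θ' = 1.8326 + -1.0·1.5 = 0.3326
R = v/ω = 0.5/-1.0 = -0.5000
x' = 0 + -0.5000·(sin 0.3326 − sin 1.8326) = 0.3197
y' = 2 − -0.5000·(cos 0.3326 − cos 1.8326) = 2.6020

(0.3197, 2.6020, 0.3326)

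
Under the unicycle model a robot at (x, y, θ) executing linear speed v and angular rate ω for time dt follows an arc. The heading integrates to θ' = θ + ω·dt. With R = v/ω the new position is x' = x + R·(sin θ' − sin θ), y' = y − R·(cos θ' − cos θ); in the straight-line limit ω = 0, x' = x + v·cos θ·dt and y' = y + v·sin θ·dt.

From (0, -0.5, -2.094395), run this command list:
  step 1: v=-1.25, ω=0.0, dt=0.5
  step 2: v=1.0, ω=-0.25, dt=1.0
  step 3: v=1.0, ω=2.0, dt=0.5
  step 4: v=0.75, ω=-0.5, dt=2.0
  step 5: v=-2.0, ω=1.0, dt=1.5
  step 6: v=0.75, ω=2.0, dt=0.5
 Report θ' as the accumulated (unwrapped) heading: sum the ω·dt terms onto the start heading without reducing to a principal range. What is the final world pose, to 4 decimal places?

step 1: θ'=-2.0944 (straight) → pose (0.3125, 0.0413, -2.0944)
step 2: θ'=-2.3444 (R=-4.0000) → pose (-0.2900, -0.7536, -2.3444)
step 3: θ'=-1.3444 (R=0.5000) → pose (-0.4195, -1.2152, -1.3444)
step 4: θ'=-2.3444 (R=-1.5000) → pose (-0.8082, -2.6000, -2.3444)
step 5: θ'=-0.8444 (R=-2.0000) → pose (-0.7438, 0.1258, -0.8444)
step 6: θ'=0.1556 (R=0.3750) → pose (-0.4054, 0.0044, 0.1556)

(-0.4054, 0.0044, 0.1556)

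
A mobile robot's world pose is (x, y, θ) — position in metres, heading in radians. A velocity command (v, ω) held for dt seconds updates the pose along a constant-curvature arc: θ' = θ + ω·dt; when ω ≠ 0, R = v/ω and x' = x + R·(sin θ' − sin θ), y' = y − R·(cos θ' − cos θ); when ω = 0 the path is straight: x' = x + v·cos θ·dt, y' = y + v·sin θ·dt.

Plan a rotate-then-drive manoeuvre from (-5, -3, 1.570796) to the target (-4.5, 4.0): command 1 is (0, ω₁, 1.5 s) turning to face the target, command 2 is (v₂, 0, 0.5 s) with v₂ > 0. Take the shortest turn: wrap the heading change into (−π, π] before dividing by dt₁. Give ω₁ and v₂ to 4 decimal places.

ω₁ = -0.0475, v₂ = 14.0357

heading to target = atan2(4−-3, -4.5−-5) = 1.4995
Δθ = wrap(1.4995 − 1.5708) = -0.0713; ω₁ = Δθ/dt₁ = -0.0475
distance = √((-4.5−-5)² + (4−-3)²) = 7.0178; v₂ = distance/dt₂ = 14.0357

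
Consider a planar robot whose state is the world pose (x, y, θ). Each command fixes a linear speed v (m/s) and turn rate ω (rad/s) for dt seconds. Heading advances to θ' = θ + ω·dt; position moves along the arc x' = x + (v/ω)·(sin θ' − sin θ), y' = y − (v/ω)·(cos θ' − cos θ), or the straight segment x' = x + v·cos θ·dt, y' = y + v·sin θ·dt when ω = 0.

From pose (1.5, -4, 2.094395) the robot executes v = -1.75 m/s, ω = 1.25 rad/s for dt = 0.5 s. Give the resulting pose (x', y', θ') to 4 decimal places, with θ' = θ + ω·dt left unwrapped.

θ' = 2.0944 + 1.25·0.5 = 2.7194
R = v/ω = -1.75/1.25 = -1.4000
x' = 1.5 + -1.4000·(sin 2.7194 − sin 2.0944) = 2.1388
y' = -4 − -1.4000·(cos 2.7194 − cos 2.0944) = -4.5771

(2.1388, -4.5771, 2.7194)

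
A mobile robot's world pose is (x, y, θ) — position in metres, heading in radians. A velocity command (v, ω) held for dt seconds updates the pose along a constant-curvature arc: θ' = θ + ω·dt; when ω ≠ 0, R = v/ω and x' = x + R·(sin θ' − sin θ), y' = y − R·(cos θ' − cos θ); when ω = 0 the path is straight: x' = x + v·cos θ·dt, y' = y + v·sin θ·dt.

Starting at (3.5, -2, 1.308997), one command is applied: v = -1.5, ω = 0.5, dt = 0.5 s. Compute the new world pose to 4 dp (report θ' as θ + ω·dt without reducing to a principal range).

(3.3980, -2.7411, 1.5590)

θ' = 1.3090 + 0.5·0.5 = 1.5590
R = v/ω = -1.5/0.5 = -3.0000
x' = 3.5 + -3.0000·(sin 1.5590 − sin 1.3090) = 3.3980
y' = -2 − -3.0000·(cos 1.5590 − cos 1.3090) = -2.7411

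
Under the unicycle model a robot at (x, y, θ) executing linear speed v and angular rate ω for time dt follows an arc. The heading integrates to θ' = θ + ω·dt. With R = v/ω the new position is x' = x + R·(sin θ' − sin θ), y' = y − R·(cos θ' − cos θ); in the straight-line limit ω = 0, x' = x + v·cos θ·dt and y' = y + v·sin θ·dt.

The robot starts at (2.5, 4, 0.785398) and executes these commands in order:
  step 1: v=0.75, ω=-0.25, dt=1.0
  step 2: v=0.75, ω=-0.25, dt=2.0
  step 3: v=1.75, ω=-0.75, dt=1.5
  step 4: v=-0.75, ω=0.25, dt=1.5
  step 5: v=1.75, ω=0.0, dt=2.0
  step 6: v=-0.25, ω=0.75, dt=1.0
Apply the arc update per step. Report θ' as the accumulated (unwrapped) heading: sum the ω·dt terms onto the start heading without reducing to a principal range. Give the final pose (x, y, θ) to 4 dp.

(8.3862, 2.2902, 0.0354)

step 1: θ'=0.5354 (R=-3.0000) → pose (3.0908, 4.4589, 0.5354)
step 2: θ'=0.0354 (R=-3.0000) → pose (4.5151, 4.8768, 0.0354)
step 3: θ'=-1.0896 (R=-2.3333) → pose (6.6661, 3.6249, -1.0896)
step 4: θ'=-0.7146 (R=-3.0000) → pose (5.9727, 4.5024, -0.7146)
step 5: θ'=-0.7146 (straight) → pose (8.6165, 2.2088, -0.7146)
step 6: θ'=0.0354 (R=-0.3333) → pose (8.3862, 2.2902, 0.0354)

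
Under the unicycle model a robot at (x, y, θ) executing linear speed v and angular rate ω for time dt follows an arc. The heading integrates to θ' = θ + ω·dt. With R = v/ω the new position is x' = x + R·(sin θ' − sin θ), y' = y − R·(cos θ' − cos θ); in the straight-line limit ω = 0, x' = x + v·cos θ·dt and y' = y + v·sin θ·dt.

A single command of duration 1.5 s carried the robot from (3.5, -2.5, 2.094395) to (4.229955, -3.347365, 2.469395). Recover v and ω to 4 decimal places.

v = -0.7500, ω = 0.2500

Δθ = 2.469395 − 2.094395 = 0.375000
ω = Δθ/dt = 0.375000/1.5 = 0.2500
R = −Δy/(cos θ' − cos θ) = -3.0000
v = R·ω = -3.0000·0.2500 = -0.7500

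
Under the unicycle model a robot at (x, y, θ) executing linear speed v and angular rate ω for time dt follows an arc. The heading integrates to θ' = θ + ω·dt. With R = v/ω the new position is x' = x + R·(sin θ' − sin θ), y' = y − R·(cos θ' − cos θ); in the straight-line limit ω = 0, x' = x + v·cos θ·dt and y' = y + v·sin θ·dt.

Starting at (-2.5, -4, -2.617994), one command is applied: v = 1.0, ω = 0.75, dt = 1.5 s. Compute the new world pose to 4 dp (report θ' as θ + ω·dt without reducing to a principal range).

(-3.1626, -5.2583, -1.4930)

θ' = -2.6180 + 0.75·1.5 = -1.4930
R = v/ω = 1.0/0.75 = 1.3333
x' = -2.5 + 1.3333·(sin -1.4930 − sin -2.6180) = -3.1626
y' = -4 − 1.3333·(cos -1.4930 − cos -2.6180) = -5.2583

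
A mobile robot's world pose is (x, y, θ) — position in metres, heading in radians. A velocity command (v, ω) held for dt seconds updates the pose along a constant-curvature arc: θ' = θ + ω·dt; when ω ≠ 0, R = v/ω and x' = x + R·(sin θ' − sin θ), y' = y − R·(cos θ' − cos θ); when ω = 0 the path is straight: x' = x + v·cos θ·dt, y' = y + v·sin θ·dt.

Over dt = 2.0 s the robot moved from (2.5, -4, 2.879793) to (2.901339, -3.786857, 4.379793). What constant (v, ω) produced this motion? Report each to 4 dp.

v = -0.2500, ω = 0.7500

Δθ = 4.379793 − 2.879793 = 1.500000
ω = Δθ/dt = 1.500000/2.0 = 0.7500
R = Δx/(sin θ' − sin θ) = -0.3333
v = R·ω = -0.3333·0.7500 = -0.2500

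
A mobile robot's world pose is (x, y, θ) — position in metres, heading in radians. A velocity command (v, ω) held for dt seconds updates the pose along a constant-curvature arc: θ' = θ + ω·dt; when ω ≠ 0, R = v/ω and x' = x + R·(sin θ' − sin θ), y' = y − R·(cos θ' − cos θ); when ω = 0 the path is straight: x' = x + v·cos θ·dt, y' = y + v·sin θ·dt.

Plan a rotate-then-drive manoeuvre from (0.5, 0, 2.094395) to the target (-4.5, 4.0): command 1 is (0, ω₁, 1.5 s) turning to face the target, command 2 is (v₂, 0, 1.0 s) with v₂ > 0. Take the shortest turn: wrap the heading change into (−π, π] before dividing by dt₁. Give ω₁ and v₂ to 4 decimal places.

heading to target = atan2(4−0, -4.5−0.5) = 2.4669
Δθ = wrap(2.4669 − 2.0944) = 0.3725; ω₁ = Δθ/dt₁ = 0.2483
distance = √((-4.5−0.5)² + (4−0)²) = 6.4031; v₂ = distance/dt₂ = 6.4031

ω₁ = 0.2483, v₂ = 6.4031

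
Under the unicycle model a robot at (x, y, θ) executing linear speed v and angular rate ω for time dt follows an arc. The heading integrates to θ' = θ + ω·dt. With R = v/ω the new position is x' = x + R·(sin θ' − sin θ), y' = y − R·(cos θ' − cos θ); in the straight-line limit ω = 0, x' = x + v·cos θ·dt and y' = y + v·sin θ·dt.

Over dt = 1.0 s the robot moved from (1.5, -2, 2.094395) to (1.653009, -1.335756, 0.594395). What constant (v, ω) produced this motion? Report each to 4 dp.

v = 0.7500, ω = -1.5000

Δθ = 0.594395 − 2.094395 = -1.500000
ω = Δθ/dt = -1.500000/1.0 = -1.5000
R = −Δy/(cos θ' − cos θ) = -0.5000
v = R·ω = -0.5000·-1.5000 = 0.7500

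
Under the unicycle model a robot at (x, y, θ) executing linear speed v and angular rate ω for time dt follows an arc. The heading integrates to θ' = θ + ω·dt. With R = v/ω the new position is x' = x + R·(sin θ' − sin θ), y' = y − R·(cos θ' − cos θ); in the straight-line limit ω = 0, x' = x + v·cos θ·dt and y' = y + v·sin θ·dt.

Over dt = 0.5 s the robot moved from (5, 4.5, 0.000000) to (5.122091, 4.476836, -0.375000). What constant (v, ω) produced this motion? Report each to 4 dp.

Δθ = -0.375000 − 0.000000 = -0.375000
ω = Δθ/dt = -0.375000/0.5 = -0.7500
R = Δx/(sin θ' − sin θ) = -0.3333
v = R·ω = -0.3333·-0.7500 = 0.2500

v = 0.2500, ω = -0.7500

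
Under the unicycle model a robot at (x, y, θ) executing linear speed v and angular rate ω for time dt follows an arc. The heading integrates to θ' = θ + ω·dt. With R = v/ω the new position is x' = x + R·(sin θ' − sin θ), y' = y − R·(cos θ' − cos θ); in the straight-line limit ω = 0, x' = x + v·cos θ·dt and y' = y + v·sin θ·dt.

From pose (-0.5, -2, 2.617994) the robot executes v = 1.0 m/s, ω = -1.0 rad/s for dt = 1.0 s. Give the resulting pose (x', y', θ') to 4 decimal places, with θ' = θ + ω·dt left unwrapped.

θ' = 2.6180 + -1.0·1.0 = 1.6180
R = v/ω = 1.0/-1.0 = -1.0000
x' = -0.5 + -1.0000·(sin 1.6180 − sin 2.6180) = -0.9989
y' = -2 − -1.0000·(cos 1.6180 − cos 2.6180) = -1.1812

(-0.9989, -1.1812, 1.6180)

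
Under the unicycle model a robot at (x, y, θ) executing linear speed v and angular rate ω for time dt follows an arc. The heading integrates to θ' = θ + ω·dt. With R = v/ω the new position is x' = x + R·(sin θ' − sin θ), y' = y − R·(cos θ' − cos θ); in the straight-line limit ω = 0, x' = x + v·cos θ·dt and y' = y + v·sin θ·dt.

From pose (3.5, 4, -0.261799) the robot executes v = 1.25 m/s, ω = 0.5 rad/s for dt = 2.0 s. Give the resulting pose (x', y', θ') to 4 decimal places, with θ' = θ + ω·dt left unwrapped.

θ' = -0.2618 + 0.5·2.0 = 0.7382
R = v/ω = 1.25/0.5 = 2.5000
x' = 3.5 + 2.5000·(sin 0.7382 − sin -0.2618) = 5.8294
y' = 4 − 2.5000·(cos 0.7382 − cos -0.2618) = 4.5656

(5.8294, 4.5656, 0.7382)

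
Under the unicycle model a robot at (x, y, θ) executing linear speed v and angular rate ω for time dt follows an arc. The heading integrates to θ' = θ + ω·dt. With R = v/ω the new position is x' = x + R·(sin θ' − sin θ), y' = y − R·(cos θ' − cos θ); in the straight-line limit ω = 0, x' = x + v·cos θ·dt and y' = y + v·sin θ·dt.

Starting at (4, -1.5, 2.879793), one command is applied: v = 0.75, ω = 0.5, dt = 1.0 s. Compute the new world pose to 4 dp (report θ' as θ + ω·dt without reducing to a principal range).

θ' = 2.8798 + 0.5·1.0 = 3.3798
R = v/ω = 0.75/0.5 = 1.5000
x' = 4 + 1.5000·(sin 3.3798 − sin 2.8798) = 3.2578
y' = -1.5 − 1.5000·(cos 3.3798 − cos 2.8798) = -1.4912

(3.2578, -1.4912, 3.3798)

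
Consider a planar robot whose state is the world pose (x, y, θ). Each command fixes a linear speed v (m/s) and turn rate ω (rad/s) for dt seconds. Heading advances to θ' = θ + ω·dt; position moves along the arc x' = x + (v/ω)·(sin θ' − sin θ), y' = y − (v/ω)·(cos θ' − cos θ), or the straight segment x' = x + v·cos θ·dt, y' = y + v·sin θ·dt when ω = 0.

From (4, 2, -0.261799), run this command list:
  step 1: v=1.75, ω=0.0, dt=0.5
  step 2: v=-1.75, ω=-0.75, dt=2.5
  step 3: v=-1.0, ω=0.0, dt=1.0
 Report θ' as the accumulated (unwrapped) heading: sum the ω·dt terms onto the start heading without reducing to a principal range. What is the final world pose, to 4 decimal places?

(4.0159, 6.1227, -2.1368)

step 1: θ'=-0.2618 (straight) → pose (4.8452, 1.7735, -0.2618)
step 2: θ'=-2.1368 (R=2.3333) → pose (3.4796, 5.2786, -2.1368)
step 3: θ'=-2.1368 (straight) → pose (4.0159, 6.1227, -2.1368)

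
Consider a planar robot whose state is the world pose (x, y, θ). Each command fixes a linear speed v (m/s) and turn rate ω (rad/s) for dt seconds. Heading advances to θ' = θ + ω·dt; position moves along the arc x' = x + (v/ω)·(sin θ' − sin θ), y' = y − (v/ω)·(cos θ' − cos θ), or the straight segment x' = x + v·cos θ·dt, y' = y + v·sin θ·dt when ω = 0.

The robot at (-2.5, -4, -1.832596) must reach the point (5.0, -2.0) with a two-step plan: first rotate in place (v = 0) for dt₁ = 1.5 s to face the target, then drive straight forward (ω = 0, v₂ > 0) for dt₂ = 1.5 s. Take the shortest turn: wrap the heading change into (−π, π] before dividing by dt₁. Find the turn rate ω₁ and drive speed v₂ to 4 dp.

ω₁ = 1.3955, v₂ = 5.1747

heading to target = atan2(-2−-4, 5−-2.5) = 0.2606
Δθ = wrap(0.2606 − -1.8326) = 2.0932; ω₁ = Δθ/dt₁ = 1.3955
distance = √((5−-2.5)² + (-2−-4)²) = 7.7621; v₂ = distance/dt₂ = 5.1747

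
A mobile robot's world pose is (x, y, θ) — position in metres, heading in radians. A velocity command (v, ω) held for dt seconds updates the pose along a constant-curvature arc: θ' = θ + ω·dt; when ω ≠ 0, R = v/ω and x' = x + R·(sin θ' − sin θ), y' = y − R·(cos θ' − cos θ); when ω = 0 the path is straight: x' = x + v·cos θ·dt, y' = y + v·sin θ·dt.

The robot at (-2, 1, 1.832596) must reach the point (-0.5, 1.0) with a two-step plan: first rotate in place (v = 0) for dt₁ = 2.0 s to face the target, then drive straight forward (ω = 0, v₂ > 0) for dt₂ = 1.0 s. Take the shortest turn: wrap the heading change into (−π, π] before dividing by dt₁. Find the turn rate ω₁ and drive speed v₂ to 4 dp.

heading to target = atan2(1−1, -0.5−-2) = 0.0000
Δθ = wrap(0.0000 − 1.8326) = -1.8326; ω₁ = Δθ/dt₁ = -0.9163
distance = √((-0.5−-2)² + (1−1)²) = 1.5000; v₂ = distance/dt₂ = 1.5000

ω₁ = -0.9163, v₂ = 1.5000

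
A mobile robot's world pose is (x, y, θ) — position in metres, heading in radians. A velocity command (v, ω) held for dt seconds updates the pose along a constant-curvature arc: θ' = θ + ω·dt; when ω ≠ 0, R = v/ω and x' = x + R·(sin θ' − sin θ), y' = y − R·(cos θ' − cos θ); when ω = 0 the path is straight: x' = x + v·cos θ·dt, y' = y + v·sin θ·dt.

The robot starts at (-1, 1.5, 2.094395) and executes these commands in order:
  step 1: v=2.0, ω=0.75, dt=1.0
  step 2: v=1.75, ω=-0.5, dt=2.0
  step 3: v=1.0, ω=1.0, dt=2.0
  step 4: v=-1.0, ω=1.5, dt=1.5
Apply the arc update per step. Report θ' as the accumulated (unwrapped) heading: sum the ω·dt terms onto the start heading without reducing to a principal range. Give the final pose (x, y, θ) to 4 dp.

(-6.7883, 6.7736, 6.0944)

step 1: θ'=2.8444 (R=2.6667) → pose (-2.5285, 2.7164, 2.8444)
step 2: θ'=1.8444 (R=-3.5000) → pose (-4.8734, 5.1173, 1.8444)
step 3: θ'=3.8444 (R=1.0000) → pose (-6.4825, 5.6101, 3.8444)
step 4: θ'=6.0944 (R=-0.6667) → pose (-6.7883, 6.7736, 6.0944)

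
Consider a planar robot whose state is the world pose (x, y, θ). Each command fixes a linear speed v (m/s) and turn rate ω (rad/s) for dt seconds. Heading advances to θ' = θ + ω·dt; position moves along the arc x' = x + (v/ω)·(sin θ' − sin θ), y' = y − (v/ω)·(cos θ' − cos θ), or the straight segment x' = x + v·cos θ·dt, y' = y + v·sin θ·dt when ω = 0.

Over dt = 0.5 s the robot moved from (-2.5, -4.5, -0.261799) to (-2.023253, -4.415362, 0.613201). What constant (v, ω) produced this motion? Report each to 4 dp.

Δθ = 0.613201 − -0.261799 = 0.875000
ω = Δθ/dt = 0.875000/0.5 = 1.7500
R = Δx/(sin θ' − sin θ) = 0.5714
v = R·ω = 0.5714·1.7500 = 1.0000

v = 1.0000, ω = 1.7500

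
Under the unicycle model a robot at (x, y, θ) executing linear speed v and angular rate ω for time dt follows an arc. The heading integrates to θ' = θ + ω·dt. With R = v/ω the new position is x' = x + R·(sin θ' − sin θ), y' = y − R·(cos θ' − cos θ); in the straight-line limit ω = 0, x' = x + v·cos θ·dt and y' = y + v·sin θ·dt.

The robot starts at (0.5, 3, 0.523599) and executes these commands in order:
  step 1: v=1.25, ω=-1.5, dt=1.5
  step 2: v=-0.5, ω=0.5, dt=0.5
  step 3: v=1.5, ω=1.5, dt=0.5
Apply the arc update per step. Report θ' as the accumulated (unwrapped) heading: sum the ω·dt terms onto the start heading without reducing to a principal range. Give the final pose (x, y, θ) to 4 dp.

(2.0789, 1.7451, -0.7264)

step 1: θ'=-1.7264 (R=-0.8333) → pose (1.7399, 2.1492, -1.7264)
step 2: θ'=-1.4764 (R=-1.0000) → pose (1.7476, 2.3984, -1.4764)
step 3: θ'=-0.7264 (R=1.0000) → pose (2.0789, 1.7451, -0.7264)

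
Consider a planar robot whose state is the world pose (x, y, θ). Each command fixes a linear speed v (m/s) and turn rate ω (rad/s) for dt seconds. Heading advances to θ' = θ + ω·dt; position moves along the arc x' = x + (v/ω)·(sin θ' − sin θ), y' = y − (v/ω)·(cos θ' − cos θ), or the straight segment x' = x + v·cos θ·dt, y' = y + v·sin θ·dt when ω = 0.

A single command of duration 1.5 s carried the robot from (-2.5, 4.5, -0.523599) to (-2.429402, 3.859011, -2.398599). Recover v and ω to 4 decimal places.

Δθ = -2.398599 − -0.523599 = -1.875000
ω = Δθ/dt = -1.875000/1.5 = -1.2500
R = −Δy/(cos θ' − cos θ) = -0.4000
v = R·ω = -0.4000·-1.2500 = 0.5000

v = 0.5000, ω = -1.2500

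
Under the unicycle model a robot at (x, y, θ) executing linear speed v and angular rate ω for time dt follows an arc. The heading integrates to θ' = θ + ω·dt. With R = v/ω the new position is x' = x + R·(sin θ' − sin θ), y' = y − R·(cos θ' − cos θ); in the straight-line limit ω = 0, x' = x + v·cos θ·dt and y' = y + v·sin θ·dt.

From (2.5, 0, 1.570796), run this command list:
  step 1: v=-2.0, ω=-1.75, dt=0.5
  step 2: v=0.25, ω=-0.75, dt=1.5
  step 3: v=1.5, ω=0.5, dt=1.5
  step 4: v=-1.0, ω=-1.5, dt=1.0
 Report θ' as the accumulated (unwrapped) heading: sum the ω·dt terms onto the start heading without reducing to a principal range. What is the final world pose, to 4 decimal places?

step 1: θ'=0.6958 (R=1.1429) → pose (2.0897, -0.8772, 0.6958)
step 2: θ'=-0.4292 (R=-0.3333) → pose (2.4421, -0.8299, -0.4292)
step 3: θ'=0.3208 (R=3.0000) → pose (4.6365, -0.9490, 0.3208)
step 4: θ'=-1.1792 (R=0.6667) → pose (3.8101, -0.5708, -1.1792)

(3.8101, -0.5708, -1.1792)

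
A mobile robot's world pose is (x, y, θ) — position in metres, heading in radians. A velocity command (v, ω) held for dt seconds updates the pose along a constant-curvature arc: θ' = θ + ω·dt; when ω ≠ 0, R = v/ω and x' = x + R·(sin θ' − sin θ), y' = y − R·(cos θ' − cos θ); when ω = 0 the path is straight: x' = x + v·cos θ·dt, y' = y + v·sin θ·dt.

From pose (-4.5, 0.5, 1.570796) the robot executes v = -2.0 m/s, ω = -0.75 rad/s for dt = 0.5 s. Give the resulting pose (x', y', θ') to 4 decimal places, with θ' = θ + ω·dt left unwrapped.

θ' = 1.5708 + -0.75·0.5 = 1.1958
R = v/ω = -2.0/-0.75 = 2.6667
x' = -4.5 + 2.6667·(sin 1.1958 − sin 1.5708) = -4.6853
y' = 0.5 − 2.6667·(cos 1.1958 − cos 1.5708) = -0.4767

(-4.6853, -0.4767, 1.1958)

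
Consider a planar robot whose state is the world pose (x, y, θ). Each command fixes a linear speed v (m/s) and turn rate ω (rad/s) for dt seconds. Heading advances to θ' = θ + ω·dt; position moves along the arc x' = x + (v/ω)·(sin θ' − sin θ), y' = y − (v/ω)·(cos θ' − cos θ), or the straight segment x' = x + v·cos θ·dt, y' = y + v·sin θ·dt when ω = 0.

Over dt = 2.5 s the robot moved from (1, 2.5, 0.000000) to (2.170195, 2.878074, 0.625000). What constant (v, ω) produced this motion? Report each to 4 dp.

v = 0.5000, ω = 0.2500

Δθ = 0.625000 − 0.000000 = 0.625000
ω = Δθ/dt = 0.625000/2.5 = 0.2500
R = Δx/(sin θ' − sin θ) = 2.0000
v = R·ω = 2.0000·0.2500 = 0.5000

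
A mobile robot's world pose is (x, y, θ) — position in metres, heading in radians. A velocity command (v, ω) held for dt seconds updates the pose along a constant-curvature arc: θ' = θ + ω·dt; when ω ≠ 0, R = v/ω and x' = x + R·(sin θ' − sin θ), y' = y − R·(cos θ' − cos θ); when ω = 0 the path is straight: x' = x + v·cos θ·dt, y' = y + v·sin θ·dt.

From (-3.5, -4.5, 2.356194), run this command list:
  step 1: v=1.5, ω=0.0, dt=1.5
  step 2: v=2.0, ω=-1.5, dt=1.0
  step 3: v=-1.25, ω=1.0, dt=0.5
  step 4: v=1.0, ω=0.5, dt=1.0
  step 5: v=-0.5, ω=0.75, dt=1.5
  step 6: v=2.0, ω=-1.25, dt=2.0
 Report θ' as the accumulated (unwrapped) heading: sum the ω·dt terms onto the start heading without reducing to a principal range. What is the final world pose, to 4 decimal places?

(-5.4193, 1.8710, 0.4812)

step 1: θ'=2.3562 (straight) → pose (-5.0910, -2.9090, 2.3562)
step 2: θ'=0.8562 (R=-1.3333) → pose (-5.1553, -1.0924, 0.8562)
step 3: θ'=1.3562 (R=-1.2500) → pose (-5.4325, -1.6454, 1.3562)
step 4: θ'=1.8562 (R=2.0000) → pose (-5.4675, -0.6564, 1.8562)
step 5: θ'=2.9812 (R=-0.6667) → pose (-4.9343, -1.1268, 2.9812)
step 6: θ'=0.4812 (R=-1.6000) → pose (-5.4193, 1.8710, 0.4812)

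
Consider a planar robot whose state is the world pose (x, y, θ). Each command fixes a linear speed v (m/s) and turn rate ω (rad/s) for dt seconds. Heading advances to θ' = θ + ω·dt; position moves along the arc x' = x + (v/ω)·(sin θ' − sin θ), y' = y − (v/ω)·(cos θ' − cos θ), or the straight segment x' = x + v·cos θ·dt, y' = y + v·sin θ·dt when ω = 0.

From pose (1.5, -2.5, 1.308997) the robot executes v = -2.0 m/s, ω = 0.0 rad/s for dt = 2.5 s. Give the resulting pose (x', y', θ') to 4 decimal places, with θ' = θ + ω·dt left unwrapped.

θ' = 1.3090 + 0.0·2.5 = 1.3090
ω = 0 → straight: x' = 1.5 + -2.0·cos(1.3090)·2.5 = 0.2059
y' = -2.5 + -2.0·sin(1.3090)·2.5 = -7.3296

(0.2059, -7.3296, 1.3090)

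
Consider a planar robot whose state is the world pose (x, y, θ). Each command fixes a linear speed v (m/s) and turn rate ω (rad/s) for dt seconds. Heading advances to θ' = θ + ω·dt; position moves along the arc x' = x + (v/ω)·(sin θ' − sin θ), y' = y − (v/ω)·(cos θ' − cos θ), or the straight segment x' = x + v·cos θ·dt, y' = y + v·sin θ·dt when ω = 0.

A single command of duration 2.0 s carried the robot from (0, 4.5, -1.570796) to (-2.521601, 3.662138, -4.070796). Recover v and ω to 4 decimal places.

v = 1.7500, ω = -1.2500

Δθ = -4.070796 − -1.570796 = -2.500000
ω = Δθ/dt = -2.500000/2.0 = -1.2500
R = Δx/(sin θ' − sin θ) = -1.4000
v = R·ω = -1.4000·-1.2500 = 1.7500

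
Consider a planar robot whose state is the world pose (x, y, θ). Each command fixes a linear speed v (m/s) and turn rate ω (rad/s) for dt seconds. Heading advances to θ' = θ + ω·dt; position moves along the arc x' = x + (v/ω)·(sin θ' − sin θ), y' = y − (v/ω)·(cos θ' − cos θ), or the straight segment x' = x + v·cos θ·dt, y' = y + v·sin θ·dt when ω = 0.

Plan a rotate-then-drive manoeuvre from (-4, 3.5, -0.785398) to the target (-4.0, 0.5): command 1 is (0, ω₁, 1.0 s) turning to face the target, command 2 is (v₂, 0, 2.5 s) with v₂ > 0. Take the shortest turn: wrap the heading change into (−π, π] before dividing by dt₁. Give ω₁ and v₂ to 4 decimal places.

ω₁ = -0.7854, v₂ = 1.2000

heading to target = atan2(0.5−3.5, -4−-4) = -1.5708
Δθ = wrap(-1.5708 − -0.7854) = -0.7854; ω₁ = Δθ/dt₁ = -0.7854
distance = √((-4−-4)² + (0.5−3.5)²) = 3.0000; v₂ = distance/dt₂ = 1.2000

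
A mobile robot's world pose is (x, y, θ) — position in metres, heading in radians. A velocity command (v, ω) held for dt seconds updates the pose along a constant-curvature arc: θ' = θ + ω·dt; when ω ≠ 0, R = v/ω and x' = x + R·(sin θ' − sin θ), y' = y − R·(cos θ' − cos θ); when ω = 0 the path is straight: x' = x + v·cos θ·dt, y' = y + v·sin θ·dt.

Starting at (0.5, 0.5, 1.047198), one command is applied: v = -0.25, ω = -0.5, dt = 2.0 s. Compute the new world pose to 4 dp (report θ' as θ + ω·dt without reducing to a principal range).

θ' = 1.0472 + -0.5·2.0 = 0.0472
R = v/ω = -0.25/-0.5 = 0.5000
x' = 0.5 + 0.5000·(sin 0.0472 − sin 1.0472) = 0.0906
y' = 0.5 − 0.5000·(cos 0.0472 − cos 1.0472) = 0.2506

(0.0906, 0.2506, 0.0472)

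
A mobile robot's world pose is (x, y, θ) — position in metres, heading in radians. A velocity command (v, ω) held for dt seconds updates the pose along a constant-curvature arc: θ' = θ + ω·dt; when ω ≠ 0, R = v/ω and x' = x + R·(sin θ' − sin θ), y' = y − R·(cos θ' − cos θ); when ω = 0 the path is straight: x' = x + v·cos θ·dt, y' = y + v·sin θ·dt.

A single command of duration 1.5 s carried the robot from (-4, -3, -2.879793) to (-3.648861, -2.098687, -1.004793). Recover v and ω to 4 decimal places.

v = -0.7500, ω = 1.2500

Δθ = -1.004793 − -2.879793 = 1.875000
ω = Δθ/dt = 1.875000/1.5 = 1.2500
R = −Δy/(cos θ' − cos θ) = -0.6000
v = R·ω = -0.6000·1.2500 = -0.7500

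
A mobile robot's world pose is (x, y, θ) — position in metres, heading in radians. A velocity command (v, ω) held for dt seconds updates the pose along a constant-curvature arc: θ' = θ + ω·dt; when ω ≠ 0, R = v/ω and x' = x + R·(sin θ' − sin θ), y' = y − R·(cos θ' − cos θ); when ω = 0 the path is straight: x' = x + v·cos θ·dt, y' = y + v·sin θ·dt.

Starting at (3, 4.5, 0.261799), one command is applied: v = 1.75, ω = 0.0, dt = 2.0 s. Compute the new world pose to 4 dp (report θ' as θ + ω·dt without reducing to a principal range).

θ' = 0.2618 + 0.0·2.0 = 0.2618
ω = 0 → straight: x' = 3 + 1.75·cos(0.2618)·2.0 = 6.3807
y' = 4.5 + 1.75·sin(0.2618)·2.0 = 5.4059

(6.3807, 5.4059, 0.2618)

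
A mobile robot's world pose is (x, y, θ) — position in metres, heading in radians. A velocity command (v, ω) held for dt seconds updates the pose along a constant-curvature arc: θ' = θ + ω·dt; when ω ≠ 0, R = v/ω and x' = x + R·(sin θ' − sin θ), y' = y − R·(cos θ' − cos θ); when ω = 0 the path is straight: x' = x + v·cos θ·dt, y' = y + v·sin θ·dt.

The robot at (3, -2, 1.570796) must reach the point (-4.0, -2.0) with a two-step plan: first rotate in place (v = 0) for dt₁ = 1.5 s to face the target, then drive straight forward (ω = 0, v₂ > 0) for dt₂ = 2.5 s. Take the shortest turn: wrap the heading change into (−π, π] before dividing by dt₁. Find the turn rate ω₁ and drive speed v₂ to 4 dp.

heading to target = atan2(-2−-2, -4−3) = 3.1416
Δθ = wrap(3.1416 − 1.5708) = 1.5708; ω₁ = Δθ/dt₁ = 1.0472
distance = √((-4−3)² + (-2−-2)²) = 7.0000; v₂ = distance/dt₂ = 2.8000

ω₁ = 1.0472, v₂ = 2.8000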